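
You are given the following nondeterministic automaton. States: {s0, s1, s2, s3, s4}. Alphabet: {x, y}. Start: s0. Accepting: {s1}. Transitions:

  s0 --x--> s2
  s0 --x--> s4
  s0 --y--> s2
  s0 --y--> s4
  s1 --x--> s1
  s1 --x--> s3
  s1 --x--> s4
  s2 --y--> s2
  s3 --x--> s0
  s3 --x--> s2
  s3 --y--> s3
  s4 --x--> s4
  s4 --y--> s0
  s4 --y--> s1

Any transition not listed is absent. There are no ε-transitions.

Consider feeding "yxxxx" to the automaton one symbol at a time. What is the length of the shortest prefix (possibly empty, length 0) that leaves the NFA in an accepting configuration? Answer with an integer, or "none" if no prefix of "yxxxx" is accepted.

Start in {s0}.
Read 'y': s0→{s2, s4}; now {s2, s4}.
Read 'x': s2→∅, s4→{s4}; now {s4}.
Read 'x': s4→{s4}; now {s4}.
Read 'x': s4→{s4}; now {s4}.
Read 'x': s4→{s4}; now {s4}.
No reachable set along the way intersects F.

none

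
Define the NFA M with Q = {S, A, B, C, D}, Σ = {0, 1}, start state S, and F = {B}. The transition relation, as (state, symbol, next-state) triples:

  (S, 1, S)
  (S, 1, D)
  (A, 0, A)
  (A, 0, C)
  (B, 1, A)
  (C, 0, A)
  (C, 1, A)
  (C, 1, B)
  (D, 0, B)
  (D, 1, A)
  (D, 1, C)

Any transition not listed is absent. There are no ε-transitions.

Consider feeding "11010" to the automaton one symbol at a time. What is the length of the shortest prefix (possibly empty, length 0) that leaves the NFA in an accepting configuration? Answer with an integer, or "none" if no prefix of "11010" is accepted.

3

Start in {S}.
Read '1': S→{S, D}; now {S, D}.
Read '1': S→{S, D}, D→{A, C}; now {S, A, C, D}.
Read '0': S→∅, A→{A, C}, C→{A}, D→{B}; now {A, B, C}.
None of the earlier sets intersect F, but {A, B, C} does.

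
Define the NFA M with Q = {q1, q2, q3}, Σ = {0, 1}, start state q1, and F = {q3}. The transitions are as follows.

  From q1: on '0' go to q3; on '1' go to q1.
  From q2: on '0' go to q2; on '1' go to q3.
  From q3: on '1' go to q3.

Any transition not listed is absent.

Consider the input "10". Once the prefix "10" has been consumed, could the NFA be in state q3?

Yes

Start in {q1}.
Read '1': q1→{q1}; now {q1}.
Read '0': q1→{q3}; now {q3}.
State q3 is in {q3}.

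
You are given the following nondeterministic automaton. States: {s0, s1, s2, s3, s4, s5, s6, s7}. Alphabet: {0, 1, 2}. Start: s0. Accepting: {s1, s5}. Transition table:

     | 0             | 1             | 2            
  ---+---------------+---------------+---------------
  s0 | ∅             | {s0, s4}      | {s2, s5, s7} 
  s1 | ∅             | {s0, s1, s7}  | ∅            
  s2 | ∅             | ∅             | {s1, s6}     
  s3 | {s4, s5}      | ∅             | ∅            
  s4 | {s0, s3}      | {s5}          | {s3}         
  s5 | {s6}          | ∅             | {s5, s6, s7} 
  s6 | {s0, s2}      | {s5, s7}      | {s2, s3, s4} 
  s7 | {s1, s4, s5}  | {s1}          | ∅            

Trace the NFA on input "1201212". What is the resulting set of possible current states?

{s5, s6, s7}

Start in {s0}.
Read '1': {s0} → {s0, s4}.
Read '2': {s0, s4} → {s2, s3, s5, s7}.
Read '0': {s2, s3, s5, s7} → {s1, s4, s5, s6}.
Read '1': {s1, s4, s5, s6} → {s0, s1, s5, s7}.
Read '2': {s0, s1, s5, s7} → {s2, s5, s6, s7}.
Read '1': {s2, s5, s6, s7} → {s1, s5, s7}.
Read '2': {s1, s5, s7} → {s5, s6, s7}.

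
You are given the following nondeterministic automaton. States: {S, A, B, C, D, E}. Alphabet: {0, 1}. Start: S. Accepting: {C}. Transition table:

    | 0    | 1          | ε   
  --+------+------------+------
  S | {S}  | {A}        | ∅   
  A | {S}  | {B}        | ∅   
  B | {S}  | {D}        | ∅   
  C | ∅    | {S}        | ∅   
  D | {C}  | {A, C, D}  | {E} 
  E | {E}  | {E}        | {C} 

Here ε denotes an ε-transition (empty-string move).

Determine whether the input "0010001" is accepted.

Start in {S}.
Read '0': {S} → {S}.
Read '0': {S} → {S}.
Read '1': {S} → {A}.
Read '0': {A} → {S}.
Read '0': {S} → {S}.
Read '0': {S} → {S}.
Read '1': {S} → {A}.
The final set {A} contains no accepting state.

No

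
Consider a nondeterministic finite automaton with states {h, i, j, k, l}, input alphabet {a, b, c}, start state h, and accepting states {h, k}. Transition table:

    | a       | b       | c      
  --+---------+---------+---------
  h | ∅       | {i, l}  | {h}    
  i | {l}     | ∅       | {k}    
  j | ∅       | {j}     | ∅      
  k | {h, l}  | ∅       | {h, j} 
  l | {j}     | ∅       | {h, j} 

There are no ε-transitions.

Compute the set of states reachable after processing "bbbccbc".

Start in {h}.
Read 'b': h→{i, l}; now {i, l}.
Read 'b': i→∅, l→∅; now ∅.
The set is empty and remains empty for the remaining 5 symbols.

∅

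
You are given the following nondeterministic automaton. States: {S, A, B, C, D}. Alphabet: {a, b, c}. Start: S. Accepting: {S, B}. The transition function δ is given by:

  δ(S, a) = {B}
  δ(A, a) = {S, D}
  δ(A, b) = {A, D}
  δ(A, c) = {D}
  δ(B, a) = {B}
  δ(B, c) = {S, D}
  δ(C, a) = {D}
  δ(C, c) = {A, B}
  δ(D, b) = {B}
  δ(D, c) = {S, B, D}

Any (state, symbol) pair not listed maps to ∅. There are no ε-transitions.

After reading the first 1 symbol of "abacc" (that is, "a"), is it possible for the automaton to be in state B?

Start in {S}.
Read 'a': S→{B}; now {B}.
State B is in {B}.

Yes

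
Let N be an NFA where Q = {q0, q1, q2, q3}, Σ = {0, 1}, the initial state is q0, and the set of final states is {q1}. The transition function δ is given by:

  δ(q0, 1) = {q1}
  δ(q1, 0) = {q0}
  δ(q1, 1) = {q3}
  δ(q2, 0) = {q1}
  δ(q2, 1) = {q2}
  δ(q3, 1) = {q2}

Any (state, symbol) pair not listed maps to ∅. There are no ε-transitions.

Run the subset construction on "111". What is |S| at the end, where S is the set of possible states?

Start in {q0}.
Read '1': q0→{q1}; now {q1}.
Read '1': q1→{q3}; now {q3}.
Read '1': q3→{q2}; now {q2}.
That set has 1 state.

1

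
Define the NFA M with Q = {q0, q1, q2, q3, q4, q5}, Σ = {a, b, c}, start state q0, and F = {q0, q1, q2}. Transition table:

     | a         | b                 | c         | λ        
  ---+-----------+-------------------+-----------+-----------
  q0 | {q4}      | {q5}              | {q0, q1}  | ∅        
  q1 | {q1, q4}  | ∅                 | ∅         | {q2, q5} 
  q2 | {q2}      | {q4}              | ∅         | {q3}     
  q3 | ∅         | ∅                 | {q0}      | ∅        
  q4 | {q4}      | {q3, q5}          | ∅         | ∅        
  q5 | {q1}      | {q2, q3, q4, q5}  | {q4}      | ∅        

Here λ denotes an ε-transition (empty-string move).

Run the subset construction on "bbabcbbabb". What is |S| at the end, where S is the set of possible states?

Start in {q0}.
Read 'b': {q0} → {q5}.
Read 'b': {q5} → {q2, q3, q4, q5}.
Read 'a': {q2, q3, q4, q5} → {q1, q2, q3, q4, q5}.
Read 'b': {q1, q2, q3, q4, q5} → {q2, q3, q4, q5}.
Read 'c': {q2, q3, q4, q5} → {q0, q4}.
Read 'b': {q0, q4} → {q3, q5}.
Read 'b': {q3, q5} → {q2, q3, q4, q5}.
Read 'a': {q2, q3, q4, q5} → {q1, q2, q3, q4, q5}.
Read 'b': {q1, q2, q3, q4, q5} → {q2, q3, q4, q5}.
Read 'b': {q2, q3, q4, q5} → {q2, q3, q4, q5}.
That set has 4 states.

4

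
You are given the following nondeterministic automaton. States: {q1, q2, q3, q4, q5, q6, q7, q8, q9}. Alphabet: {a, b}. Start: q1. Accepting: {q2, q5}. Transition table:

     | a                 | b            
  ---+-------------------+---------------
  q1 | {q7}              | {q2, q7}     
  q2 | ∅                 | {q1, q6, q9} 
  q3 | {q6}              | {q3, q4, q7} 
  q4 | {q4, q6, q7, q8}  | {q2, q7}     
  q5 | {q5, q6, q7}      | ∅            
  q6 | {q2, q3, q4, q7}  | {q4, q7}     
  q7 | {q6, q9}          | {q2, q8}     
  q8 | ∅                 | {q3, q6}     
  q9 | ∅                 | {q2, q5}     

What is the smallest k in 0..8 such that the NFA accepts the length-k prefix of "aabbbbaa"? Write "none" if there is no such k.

Start in {q1}.
Read 'a': {q1} → {q7}.
Read 'a': {q7} → {q6, q9}.
Read 'b': {q6, q9} → {q2, q4, q5, q7}.
None of the earlier sets intersect F, but {q2, q4, q5, q7} does.

3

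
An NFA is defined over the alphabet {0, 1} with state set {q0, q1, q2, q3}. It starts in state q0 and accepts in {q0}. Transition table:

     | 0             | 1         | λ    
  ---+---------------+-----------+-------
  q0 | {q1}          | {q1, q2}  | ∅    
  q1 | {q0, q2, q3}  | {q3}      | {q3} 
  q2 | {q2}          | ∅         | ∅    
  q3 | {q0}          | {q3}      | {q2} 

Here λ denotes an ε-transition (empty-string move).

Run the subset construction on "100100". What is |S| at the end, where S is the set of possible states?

4

Start in {q0}.
Read '1': {q0} → {q1, q2, q3}.
Read '0': {q1, q2, q3} → {q0, q2, q3}.
Read '0': {q0, q2, q3} → {q0, q1, q2, q3}.
Read '1': {q0, q1, q2, q3} → {q1, q2, q3}.
Read '0': {q1, q2, q3} → {q0, q2, q3}.
Read '0': {q0, q2, q3} → {q0, q1, q2, q3}.
That set has 4 states.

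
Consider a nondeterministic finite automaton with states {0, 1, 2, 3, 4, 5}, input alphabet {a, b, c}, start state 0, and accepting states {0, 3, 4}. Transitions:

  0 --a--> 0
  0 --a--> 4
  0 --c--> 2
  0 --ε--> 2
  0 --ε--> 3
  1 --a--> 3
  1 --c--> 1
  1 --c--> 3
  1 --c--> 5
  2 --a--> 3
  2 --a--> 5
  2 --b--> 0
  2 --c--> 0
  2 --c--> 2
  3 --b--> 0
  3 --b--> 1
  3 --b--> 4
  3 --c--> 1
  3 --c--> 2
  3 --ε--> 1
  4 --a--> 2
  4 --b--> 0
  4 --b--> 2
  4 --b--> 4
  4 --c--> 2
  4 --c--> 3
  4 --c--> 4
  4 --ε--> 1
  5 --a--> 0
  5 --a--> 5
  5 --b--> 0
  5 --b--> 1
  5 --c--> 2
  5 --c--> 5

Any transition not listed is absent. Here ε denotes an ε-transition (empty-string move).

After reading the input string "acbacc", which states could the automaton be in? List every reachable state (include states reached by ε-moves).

{0, 1, 2, 3, 4, 5}

Start: ε-closure({0}) = {0, 1, 2, 3}.
Read 'a': {0, 1, 2, 3} → {0, 1, 2, 3, 4, 5}.
Read 'c': {0, 1, 2, 3, 4, 5} → {0, 1, 2, 3, 4, 5}.
Read 'b': {0, 1, 2, 3, 4, 5} → {0, 1, 2, 3, 4}.
Read 'a': {0, 1, 2, 3, 4} → {0, 1, 2, 3, 4, 5}.
Read 'c': {0, 1, 2, 3, 4, 5} → {0, 1, 2, 3, 4, 5}.
Read 'c': {0, 1, 2, 3, 4, 5} → {0, 1, 2, 3, 4, 5}.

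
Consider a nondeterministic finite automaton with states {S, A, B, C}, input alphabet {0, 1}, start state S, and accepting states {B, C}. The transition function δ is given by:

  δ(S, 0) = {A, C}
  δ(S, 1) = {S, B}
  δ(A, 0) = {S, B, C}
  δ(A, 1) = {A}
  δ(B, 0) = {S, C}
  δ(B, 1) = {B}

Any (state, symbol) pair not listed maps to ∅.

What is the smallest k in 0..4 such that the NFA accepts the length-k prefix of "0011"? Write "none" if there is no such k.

1

Start in {S}.
Read '0': {S} → {A, C}.
None of the earlier sets intersect F, but {A, C} does.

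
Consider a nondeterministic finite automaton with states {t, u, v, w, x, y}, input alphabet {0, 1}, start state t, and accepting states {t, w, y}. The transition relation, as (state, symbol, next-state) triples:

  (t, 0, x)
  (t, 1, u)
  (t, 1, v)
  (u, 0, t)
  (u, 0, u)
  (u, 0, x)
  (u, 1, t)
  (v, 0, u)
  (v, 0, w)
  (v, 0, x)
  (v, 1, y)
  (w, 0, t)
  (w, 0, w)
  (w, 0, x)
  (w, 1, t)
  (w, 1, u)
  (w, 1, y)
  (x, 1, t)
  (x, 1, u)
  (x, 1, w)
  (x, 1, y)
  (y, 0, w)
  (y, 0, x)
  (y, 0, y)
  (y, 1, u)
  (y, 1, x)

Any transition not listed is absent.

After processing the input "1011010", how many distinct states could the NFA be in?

Start in {t}.
Read '1': {t} → {u, v}.
Read '0': {u, v} → {t, u, w, x}.
Read '1': {t, u, w, x} → {t, u, v, w, y}.
Read '1': {t, u, v, w, y} → {t, u, v, x, y}.
Read '0': {t, u, v, x, y} → {t, u, w, x, y}.
Read '1': {t, u, w, x, y} → {t, u, v, w, x, y}.
Read '0': {t, u, v, w, x, y} → {t, u, w, x, y}.
That set has 5 states.

5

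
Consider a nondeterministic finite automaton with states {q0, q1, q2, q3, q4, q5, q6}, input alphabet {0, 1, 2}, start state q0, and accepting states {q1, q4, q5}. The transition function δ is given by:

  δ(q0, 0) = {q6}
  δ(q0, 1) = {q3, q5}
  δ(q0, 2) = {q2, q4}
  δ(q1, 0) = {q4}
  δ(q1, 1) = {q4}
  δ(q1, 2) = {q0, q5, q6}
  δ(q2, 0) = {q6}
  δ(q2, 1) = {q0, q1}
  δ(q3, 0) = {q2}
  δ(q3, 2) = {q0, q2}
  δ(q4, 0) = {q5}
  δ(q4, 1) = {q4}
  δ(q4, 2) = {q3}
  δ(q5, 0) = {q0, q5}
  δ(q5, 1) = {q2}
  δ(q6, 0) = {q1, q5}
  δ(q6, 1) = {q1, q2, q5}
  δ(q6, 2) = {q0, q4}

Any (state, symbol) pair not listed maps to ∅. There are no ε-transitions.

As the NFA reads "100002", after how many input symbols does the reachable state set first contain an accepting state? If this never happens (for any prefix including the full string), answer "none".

Start in {q0}.
Read '1': {q0} → {q3, q5}.
None of the earlier sets intersect F, but {q3, q5} does.

1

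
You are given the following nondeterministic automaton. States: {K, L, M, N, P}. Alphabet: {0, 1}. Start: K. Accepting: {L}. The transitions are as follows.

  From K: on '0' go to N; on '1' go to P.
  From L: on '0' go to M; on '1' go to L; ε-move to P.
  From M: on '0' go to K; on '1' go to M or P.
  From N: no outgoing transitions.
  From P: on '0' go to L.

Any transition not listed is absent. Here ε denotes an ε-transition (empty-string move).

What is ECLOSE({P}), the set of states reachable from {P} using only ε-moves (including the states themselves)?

Begin with {P}.
No ε-moves leave this set, so the closure equals the set itself.

{P}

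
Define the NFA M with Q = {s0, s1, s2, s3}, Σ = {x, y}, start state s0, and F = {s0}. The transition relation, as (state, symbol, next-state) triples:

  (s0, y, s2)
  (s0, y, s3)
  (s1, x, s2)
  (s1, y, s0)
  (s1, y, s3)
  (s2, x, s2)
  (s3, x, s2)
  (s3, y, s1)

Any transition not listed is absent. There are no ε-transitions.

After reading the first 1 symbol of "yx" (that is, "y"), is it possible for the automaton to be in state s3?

Start in {s0}.
Read 'y': {s0} → {s2, s3}.
State s3 is in {s2, s3}.

Yes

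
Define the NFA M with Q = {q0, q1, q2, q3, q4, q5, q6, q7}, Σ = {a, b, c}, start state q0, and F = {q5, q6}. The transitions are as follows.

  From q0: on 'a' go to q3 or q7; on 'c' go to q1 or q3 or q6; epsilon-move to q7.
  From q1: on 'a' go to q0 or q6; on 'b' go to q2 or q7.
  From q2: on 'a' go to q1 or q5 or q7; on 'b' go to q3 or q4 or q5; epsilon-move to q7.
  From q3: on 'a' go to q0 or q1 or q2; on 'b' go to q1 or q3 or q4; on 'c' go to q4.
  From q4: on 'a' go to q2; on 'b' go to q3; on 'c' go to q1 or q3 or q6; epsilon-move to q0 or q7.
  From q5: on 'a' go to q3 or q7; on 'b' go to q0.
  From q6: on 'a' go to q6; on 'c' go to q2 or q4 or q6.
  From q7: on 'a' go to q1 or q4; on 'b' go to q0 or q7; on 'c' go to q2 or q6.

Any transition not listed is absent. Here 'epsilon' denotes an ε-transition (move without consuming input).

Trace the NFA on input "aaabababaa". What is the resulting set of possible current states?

{q0, q1, q2, q3, q4, q5, q6, q7}

Start: ε-closure({q0}) = {q0, q7}.
Read 'a': {q0, q7} → {q0, q1, q3, q4, q7}.
Read 'a': {q0, q1, q3, q4, q7} → {q0, q1, q2, q3, q4, q6, q7}.
Read 'a': {q0, q1, q2, q3, q4, q6, q7} → {q0, q1, q2, q3, q4, q5, q6, q7}.
Read 'b': {q0, q1, q2, q3, q4, q5, q6, q7} → {q0, q1, q2, q3, q4, q5, q7}.
Read 'a': {q0, q1, q2, q3, q4, q5, q7} → {q0, q1, q2, q3, q4, q5, q6, q7}.
Read 'b': {q0, q1, q2, q3, q4, q5, q6, q7} → {q0, q1, q2, q3, q4, q5, q7}.
Read 'a': {q0, q1, q2, q3, q4, q5, q7} → {q0, q1, q2, q3, q4, q5, q6, q7}.
Read 'b': {q0, q1, q2, q3, q4, q5, q6, q7} → {q0, q1, q2, q3, q4, q5, q7}.
Read 'a': {q0, q1, q2, q3, q4, q5, q7} → {q0, q1, q2, q3, q4, q5, q6, q7}.
Read 'a': {q0, q1, q2, q3, q4, q5, q6, q7} → {q0, q1, q2, q3, q4, q5, q6, q7}.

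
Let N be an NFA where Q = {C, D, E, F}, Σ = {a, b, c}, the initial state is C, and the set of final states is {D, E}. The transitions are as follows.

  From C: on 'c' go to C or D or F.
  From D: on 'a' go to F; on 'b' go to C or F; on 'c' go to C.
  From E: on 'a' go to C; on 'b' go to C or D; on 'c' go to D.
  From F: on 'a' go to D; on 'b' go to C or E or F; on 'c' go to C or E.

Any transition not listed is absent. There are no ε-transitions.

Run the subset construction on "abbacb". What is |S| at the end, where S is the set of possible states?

0

Start in {C}.
Read 'a': {C} → ∅.
The set is empty and remains empty for the remaining 5 symbols.
That set has 0 states.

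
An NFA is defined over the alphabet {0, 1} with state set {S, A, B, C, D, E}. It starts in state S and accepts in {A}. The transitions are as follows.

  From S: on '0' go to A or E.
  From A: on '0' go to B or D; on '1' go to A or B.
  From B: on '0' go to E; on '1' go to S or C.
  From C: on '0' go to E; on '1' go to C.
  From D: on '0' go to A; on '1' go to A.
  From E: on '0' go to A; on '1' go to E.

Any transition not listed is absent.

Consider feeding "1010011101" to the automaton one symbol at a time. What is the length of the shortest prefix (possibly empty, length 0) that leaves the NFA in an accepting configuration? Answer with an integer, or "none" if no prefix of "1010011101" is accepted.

none

Start in {S}.
Read '1': {S} → ∅.
The set is empty and remains empty for the remaining 9 symbols.
No reachable set along the way intersects F.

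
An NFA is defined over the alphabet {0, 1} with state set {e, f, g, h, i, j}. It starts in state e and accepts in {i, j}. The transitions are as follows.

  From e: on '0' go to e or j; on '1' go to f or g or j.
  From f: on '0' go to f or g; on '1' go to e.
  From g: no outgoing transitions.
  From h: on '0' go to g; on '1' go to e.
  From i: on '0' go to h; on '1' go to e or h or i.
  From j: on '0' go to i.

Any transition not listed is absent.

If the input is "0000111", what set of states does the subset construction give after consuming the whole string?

Start in {e}.
Read '0': e→{e, j}; now {e, j}.
Read '0': e→{e, j}, j→{i}; now {e, i, j}.
Read '0': e→{e, j}, i→{h}, j→{i}; now {e, h, i, j}.
Read '0': e→{e, j}, h→{g}, i→{h}, j→{i}; now {e, g, h, i, j}.
Read '1': e→{f, g, j}, g→∅, h→{e}, i→{e, h, i}, j→∅; now {e, f, g, h, i, j}.
Read '1': e→{f, g, j}, f→{e}, g→∅, h→{e}, i→{e, h, i}, j→∅; now {e, f, g, h, i, j}.
Read '1': e→{f, g, j}, f→{e}, g→∅, h→{e}, i→{e, h, i}, j→∅; now {e, f, g, h, i, j}.

{e, f, g, h, i, j}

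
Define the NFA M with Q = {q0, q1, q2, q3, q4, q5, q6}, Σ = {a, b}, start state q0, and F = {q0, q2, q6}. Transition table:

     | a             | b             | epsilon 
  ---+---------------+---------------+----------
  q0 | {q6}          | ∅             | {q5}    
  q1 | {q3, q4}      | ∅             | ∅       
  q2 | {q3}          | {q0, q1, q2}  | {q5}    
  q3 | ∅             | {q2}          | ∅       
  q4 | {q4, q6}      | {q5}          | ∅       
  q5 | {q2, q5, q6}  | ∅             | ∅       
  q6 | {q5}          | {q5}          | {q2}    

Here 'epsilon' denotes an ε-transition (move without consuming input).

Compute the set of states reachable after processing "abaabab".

Start: ε-closure({q0}) = {q0, q5}.
Read 'a': q0→{q6}, q5→{q2, q5, q6}; now {q2, q5, q6}.
Read 'b': q2→{q0, q1, q2}, q5→∅, q6→{q5}; now {q0, q1, q2, q5}.
Read 'a': q0→{q6}, q1→{q3, q4}, q2→{q3}, q5→{q2, q5, q6}; now {q2, q3, q4, q5, q6}.
Read 'a': q2→{q3}, q3→∅, q4→{q4, q6}, q5→{q2, q5, q6}, q6→{q5}; now {q2, q3, q4, q5, q6}.
Read 'b': q2→{q0, q1, q2}, q3→{q2}, q4→{q5}, q5→∅, q6→{q5}; now {q0, q1, q2, q5}.
Read 'a': q0→{q6}, q1→{q3, q4}, q2→{q3}, q5→{q2, q5, q6}; now {q2, q3, q4, q5, q6}.
Read 'b': q2→{q0, q1, q2}, q3→{q2}, q4→{q5}, q5→∅, q6→{q5}; now {q0, q1, q2, q5}.

{q0, q1, q2, q5}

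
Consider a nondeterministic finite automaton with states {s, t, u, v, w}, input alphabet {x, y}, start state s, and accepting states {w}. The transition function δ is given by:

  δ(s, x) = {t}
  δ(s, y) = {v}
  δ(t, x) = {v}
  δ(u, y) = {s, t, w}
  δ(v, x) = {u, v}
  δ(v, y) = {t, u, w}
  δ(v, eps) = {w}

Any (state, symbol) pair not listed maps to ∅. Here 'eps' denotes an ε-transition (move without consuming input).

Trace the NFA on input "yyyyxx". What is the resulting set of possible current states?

{u, v, w}

Start in {s}.
Read 'y': s→{v}; union {v}; ε-closure = {v, w}.
Read 'y': v→{t, u, w}, w→∅; now {t, u, w}.
Read 'y': t→∅, u→{s, t, w}, w→∅; now {s, t, w}.
Read 'y': s→{v}, t→∅, w→∅; union {v}; ε-closure = {v, w}.
Read 'x': v→{u, v}, w→∅; union {u, v}; ε-closure = {u, v, w}.
Read 'x': u→∅, v→{u, v}, w→∅; union {u, v}; ε-closure = {u, v, w}.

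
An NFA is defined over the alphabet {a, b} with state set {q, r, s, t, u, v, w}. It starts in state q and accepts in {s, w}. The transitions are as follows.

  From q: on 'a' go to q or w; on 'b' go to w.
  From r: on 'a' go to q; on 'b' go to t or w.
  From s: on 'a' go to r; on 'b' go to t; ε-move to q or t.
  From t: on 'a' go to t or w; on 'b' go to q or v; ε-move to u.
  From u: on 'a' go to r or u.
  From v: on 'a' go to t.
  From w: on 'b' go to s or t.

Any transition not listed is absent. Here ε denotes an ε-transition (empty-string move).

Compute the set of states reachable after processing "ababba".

{q, r, t, u, w}

Start in {q}.
Read 'a': {q} → {q, w}.
Read 'b': {q, w} → {q, s, t, u, w}.
Read 'a': {q, s, t, u, w} → {q, r, t, u, w}.
Read 'b': {q, r, t, u, w} → {q, s, t, u, v, w}.
Read 'b': {q, s, t, u, v, w} → {q, s, t, u, v, w}.
Read 'a': {q, s, t, u, v, w} → {q, r, t, u, w}.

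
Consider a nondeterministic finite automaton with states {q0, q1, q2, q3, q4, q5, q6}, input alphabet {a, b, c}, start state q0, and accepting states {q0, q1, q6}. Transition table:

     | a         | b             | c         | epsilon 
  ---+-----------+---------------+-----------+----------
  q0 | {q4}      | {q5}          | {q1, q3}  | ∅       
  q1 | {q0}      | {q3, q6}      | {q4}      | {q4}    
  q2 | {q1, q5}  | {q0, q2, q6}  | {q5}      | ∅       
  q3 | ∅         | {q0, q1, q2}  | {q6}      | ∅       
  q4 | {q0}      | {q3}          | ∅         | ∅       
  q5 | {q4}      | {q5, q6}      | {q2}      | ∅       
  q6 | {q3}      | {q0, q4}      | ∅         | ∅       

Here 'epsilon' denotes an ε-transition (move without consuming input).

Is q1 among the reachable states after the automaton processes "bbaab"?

Start in {q0}.
Read 'b': q0→{q5}; now {q5}.
Read 'b': q5→{q5, q6}; now {q5, q6}.
Read 'a': q5→{q4}, q6→{q3}; now {q3, q4}.
Read 'a': q3→∅, q4→{q0}; now {q0}.
Read 'b': q0→{q5}; now {q5}.
State q1 is not in {q5}.

No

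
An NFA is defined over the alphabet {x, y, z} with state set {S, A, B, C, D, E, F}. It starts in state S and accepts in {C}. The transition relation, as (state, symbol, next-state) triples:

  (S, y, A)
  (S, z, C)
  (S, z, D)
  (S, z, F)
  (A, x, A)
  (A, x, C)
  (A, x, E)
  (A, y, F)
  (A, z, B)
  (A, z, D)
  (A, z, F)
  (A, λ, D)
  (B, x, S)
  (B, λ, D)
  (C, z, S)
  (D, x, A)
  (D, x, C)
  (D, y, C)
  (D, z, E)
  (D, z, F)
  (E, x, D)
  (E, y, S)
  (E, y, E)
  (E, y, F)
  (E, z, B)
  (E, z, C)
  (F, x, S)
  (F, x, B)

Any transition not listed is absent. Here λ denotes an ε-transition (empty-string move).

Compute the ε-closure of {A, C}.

{A, C, D}

Begin with {A, C}.
ε-move A → D; add D.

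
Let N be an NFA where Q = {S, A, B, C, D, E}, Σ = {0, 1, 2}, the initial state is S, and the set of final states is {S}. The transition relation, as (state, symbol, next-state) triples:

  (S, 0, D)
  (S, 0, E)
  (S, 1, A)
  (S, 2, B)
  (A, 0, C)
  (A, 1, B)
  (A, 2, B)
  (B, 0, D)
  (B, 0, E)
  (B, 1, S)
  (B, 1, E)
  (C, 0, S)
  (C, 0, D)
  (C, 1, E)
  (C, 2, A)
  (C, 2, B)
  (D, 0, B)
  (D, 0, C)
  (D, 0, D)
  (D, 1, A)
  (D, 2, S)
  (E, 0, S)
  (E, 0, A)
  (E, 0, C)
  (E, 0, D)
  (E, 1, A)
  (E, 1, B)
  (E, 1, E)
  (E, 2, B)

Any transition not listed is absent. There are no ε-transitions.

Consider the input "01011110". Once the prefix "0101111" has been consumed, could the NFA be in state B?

Yes

Start in {S}.
Read '0': S→{D, E}; now {D, E}.
Read '1': D→{A}, E→{A, B, E}; now {A, B, E}.
Read '0': A→{C}, B→{D, E}, E→{S, A, C, D}; now {S, A, C, D, E}.
Read '1': S→{A}, A→{B}, C→{E}, D→{A}, E→{A, B, E}; now {A, B, E}.
Read '1': A→{B}, B→{S, E}, E→{A, B, E}; now {S, A, B, E}.
Read '1': S→{A}, A→{B}, B→{S, E}, E→{A, B, E}; now {S, A, B, E}.
Read '1': S→{A}, A→{B}, B→{S, E}, E→{A, B, E}; now {S, A, B, E}.
State B is in {S, A, B, E}.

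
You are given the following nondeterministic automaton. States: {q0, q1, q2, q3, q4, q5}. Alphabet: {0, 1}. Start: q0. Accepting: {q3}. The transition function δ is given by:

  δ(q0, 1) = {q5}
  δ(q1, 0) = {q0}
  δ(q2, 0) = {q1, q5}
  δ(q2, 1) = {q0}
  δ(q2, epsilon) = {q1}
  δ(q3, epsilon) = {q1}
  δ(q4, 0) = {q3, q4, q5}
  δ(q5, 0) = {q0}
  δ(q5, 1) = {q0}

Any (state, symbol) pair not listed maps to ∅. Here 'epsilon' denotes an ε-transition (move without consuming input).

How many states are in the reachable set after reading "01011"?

Start in {q0}.
Read '0': q0→∅; now ∅.
The set is empty and remains empty for the remaining 4 symbols.
That set has 0 states.

0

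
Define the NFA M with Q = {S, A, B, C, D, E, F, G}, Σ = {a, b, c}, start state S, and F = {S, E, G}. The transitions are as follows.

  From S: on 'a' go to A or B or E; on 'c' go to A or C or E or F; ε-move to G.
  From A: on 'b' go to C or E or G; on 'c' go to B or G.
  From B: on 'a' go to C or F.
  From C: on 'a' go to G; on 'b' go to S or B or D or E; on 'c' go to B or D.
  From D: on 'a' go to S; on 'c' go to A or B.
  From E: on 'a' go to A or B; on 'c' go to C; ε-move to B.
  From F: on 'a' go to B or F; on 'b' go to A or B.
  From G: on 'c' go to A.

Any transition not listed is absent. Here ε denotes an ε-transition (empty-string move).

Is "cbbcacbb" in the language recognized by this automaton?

Start: ε-closure({S}) = {S, G}.
Read 'c': {S, G} → {A, B, C, E, F}.
Read 'b': {A, B, C, E, F} → {S, A, B, C, D, E, G}.
Read 'b': {S, A, B, C, D, E, G} → {S, B, C, D, E, G}.
Read 'c': {S, B, C, D, E, G} → {A, B, C, D, E, F}.
Read 'a': {A, B, C, D, E, F} → {S, A, B, C, F, G}.
Read 'c': {S, A, B, C, F, G} → {A, B, C, D, E, F, G}.
Read 'b': {A, B, C, D, E, F, G} → {S, A, B, C, D, E, G}.
Read 'b': {S, A, B, C, D, E, G} → {S, B, C, D, E, G}.
The final set {S, B, C, D, E, G} contains the accepting states S, E, G.

Yes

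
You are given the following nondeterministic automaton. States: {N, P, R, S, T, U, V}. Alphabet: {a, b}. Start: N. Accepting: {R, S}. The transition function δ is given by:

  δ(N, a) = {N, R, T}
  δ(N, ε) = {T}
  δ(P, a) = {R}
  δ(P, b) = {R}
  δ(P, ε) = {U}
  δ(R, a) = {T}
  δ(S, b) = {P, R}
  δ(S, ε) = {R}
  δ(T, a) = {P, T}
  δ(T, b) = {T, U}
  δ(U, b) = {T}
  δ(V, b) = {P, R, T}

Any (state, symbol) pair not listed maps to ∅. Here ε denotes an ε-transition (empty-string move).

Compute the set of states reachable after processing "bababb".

Start: ε-closure({N}) = {N, T}.
Read 'b': {N, T} → {T, U}.
Read 'a': {T, U} → {P, T, U}.
Read 'b': {P, T, U} → {R, T, U}.
Read 'a': {R, T, U} → {P, T, U}.
Read 'b': {P, T, U} → {R, T, U}.
Read 'b': {R, T, U} → {T, U}.

{T, U}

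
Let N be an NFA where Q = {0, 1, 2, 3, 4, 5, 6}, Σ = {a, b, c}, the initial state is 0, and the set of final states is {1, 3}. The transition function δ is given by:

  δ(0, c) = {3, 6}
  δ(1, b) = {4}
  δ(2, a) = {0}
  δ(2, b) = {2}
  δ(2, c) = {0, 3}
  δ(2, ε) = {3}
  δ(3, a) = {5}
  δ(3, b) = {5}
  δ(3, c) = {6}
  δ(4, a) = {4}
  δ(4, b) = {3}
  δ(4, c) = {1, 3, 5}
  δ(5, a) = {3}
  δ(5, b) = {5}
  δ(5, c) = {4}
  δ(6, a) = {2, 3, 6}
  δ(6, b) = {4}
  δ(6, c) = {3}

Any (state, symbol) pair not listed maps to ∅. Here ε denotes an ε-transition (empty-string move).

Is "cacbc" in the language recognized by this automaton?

Yes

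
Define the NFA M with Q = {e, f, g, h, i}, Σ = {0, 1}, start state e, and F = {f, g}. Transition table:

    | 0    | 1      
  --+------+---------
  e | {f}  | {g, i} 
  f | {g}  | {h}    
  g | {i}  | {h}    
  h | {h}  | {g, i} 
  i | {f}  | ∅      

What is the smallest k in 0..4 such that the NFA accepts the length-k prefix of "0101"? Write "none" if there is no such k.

1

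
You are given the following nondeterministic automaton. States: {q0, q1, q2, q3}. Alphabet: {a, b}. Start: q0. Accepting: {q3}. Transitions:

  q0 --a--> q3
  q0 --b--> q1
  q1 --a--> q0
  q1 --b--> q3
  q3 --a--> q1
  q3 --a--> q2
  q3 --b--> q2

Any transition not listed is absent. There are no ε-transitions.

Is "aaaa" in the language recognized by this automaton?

Yes

Start in {q0}.
Read 'a': q0→{q3}; now {q3}.
Read 'a': q3→{q1, q2}; now {q1, q2}.
Read 'a': q1→{q0}, q2→∅; now {q0}.
Read 'a': q0→{q3}; now {q3}.
The final set {q3} contains the accepting state q3.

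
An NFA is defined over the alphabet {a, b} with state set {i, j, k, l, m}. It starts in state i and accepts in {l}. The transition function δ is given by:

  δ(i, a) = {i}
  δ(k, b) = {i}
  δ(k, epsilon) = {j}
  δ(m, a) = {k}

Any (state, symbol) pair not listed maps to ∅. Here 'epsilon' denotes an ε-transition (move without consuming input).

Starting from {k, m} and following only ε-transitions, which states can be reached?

Begin with {k, m}.
ε-move k → j; add j.

{j, k, m}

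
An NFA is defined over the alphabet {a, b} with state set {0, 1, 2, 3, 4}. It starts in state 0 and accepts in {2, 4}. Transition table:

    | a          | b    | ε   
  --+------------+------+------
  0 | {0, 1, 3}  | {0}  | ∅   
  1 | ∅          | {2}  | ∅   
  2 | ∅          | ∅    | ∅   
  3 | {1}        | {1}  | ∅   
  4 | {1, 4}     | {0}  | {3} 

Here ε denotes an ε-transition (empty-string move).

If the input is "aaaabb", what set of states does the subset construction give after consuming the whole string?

Start in {0}.
Read 'a': 0→{0, 1, 3}; now {0, 1, 3}.
Read 'a': 0→{0, 1, 3}, 1→∅, 3→{1}; now {0, 1, 3}.
Read 'a': 0→{0, 1, 3}, 1→∅, 3→{1}; now {0, 1, 3}.
Read 'a': 0→{0, 1, 3}, 1→∅, 3→{1}; now {0, 1, 3}.
Read 'b': 0→{0}, 1→{2}, 3→{1}; now {0, 1, 2}.
Read 'b': 0→{0}, 1→{2}, 2→∅; now {0, 2}.

{0, 2}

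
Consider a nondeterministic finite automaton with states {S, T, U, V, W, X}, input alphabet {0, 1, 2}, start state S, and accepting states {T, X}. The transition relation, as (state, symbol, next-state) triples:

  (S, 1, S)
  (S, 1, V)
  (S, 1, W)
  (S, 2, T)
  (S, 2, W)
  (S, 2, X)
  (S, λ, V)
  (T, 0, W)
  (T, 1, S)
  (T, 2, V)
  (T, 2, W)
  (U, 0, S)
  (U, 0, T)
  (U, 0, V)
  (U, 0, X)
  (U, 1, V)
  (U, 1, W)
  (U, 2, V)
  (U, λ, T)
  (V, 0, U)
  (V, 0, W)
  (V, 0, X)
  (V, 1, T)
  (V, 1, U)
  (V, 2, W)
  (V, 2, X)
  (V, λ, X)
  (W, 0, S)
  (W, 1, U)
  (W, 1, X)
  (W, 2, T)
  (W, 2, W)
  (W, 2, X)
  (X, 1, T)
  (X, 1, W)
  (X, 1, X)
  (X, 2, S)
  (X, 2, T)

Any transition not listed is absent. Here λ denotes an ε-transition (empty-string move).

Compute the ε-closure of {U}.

{T, U}

Begin with {U}.
ε-move U → T; add T.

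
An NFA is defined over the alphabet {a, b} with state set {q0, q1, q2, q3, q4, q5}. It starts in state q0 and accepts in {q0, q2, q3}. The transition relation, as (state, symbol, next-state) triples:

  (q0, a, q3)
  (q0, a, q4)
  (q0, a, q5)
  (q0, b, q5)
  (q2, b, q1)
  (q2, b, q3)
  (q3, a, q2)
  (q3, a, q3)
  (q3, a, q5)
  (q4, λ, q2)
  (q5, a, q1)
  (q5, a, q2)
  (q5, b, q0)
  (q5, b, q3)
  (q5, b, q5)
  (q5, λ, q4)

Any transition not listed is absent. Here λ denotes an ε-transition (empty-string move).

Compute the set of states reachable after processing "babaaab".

Start in {q0}.
Read 'b': q0→{q5}; union {q5}; ε-closure = {q2, q4, q5}.
Read 'a': q2→∅, q4→∅, q5→{q1, q2}; now {q1, q2}.
Read 'b': q1→∅, q2→{q1, q3}; now {q1, q3}.
Read 'a': q1→∅, q3→{q2, q3, q5}; union {q2, q3, q5}; ε-closure = {q2, q3, q4, q5}.
Read 'a': q2→∅, q3→{q2, q3, q5}, q4→∅, q5→{q1, q2}; union {q1, q2, q3, q5}; ε-closure = {q1, q2, q3, q4, q5}.
Read 'a': q1→∅, q2→∅, q3→{q2, q3, q5}, q4→∅, q5→{q1, q2}; union {q1, q2, q3, q5}; ε-closure = {q1, q2, q3, q4, q5}.
Read 'b': q1→∅, q2→{q1, q3}, q3→∅, q4→∅, q5→{q0, q3, q5}; union {q0, q1, q3, q5}; ε-closure = {q0, q1, q2, q3, q4, q5}.

{q0, q1, q2, q3, q4, q5}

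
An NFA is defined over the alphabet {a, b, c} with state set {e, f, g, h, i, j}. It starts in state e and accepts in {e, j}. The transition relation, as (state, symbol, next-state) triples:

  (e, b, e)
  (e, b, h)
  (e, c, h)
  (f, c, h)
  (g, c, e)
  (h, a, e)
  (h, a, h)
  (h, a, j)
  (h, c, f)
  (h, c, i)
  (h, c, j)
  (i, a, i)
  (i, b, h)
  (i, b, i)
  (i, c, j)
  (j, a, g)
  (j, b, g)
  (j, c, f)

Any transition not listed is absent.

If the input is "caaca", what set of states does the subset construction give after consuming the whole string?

{e, g, h, i, j}

Start in {e}.
Read 'c': e→{h}; now {h}.
Read 'a': h→{e, h, j}; now {e, h, j}.
Read 'a': e→∅, h→{e, h, j}, j→{g}; now {e, g, h, j}.
Read 'c': e→{h}, g→{e}, h→{f, i, j}, j→{f}; now {e, f, h, i, j}.
Read 'a': e→∅, f→∅, h→{e, h, j}, i→{i}, j→{g}; now {e, g, h, i, j}.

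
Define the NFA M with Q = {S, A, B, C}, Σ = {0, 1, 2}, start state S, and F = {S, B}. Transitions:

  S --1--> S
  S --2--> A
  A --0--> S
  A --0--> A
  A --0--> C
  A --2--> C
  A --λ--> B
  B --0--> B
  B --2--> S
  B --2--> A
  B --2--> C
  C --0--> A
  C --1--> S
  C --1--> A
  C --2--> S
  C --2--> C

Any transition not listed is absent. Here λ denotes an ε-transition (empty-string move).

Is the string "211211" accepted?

Start in {S}.
Read '2': S→{A}; union {A}; ε-closure = {A, B}.
Read '1': A→∅, B→∅; now ∅.
The set is empty and remains empty for the remaining 4 symbols.
The final set ∅ contains no accepting state.

No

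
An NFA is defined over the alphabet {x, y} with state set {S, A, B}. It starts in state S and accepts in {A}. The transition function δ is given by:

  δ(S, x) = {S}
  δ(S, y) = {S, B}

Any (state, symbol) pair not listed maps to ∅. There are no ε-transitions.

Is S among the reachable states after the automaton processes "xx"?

Start in {S}.
Read 'x': S→{S}; now {S}.
Read 'x': S→{S}; now {S}.
State S is in {S}.

Yes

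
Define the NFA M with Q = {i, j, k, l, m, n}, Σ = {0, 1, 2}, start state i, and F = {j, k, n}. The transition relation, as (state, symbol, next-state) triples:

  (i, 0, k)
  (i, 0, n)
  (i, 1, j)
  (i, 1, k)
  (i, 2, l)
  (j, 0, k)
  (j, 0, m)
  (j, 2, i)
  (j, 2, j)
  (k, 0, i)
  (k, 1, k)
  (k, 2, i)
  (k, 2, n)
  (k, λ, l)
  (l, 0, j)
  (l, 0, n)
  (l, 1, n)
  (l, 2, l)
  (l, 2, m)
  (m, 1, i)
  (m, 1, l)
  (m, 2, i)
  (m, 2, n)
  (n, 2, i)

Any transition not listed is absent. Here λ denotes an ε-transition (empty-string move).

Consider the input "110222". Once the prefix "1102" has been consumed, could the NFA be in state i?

Yes

Start in {i}.
Read '1': i→{j, k}; union {j, k}; ε-closure = {j, k, l}.
Read '1': j→∅, k→{k}, l→{n}; union {k, n}; ε-closure = {k, l, n}.
Read '0': k→{i}, l→{j, n}, n→∅; now {i, j, n}.
Read '2': i→{l}, j→{i, j}, n→{i}; now {i, j, l}.
State i is in {i, j, l}.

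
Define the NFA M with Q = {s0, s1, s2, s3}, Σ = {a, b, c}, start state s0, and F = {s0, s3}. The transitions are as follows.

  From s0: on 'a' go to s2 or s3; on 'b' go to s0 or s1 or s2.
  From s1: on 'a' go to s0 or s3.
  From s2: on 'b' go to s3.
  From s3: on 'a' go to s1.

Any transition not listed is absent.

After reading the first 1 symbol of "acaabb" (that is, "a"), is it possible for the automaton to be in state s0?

Start in {s0}.
Read 'a': s0→{s2, s3}; now {s2, s3}.
State s0 is not in {s2, s3}.

No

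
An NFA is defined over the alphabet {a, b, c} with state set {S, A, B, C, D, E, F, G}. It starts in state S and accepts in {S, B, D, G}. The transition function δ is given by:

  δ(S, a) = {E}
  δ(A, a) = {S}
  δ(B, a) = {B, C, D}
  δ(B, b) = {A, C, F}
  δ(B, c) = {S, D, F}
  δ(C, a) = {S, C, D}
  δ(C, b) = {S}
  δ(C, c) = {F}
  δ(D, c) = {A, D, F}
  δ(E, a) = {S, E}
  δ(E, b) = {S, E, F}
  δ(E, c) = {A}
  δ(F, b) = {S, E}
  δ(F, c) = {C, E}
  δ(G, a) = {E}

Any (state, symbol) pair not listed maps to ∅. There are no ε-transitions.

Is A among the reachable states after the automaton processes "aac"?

Yes

Start in {S}.
Read 'a': {S} → {E}.
Read 'a': {E} → {S, E}.
Read 'c': {S, E} → {A}.
State A is in {A}.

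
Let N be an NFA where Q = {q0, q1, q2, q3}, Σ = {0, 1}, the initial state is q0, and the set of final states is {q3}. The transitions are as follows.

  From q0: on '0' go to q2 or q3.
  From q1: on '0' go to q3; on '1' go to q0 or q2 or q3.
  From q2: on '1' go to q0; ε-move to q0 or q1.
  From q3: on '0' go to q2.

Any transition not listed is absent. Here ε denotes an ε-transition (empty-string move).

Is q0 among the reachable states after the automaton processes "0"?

Start in {q0}.
Read '0': {q0} → {q0, q1, q2, q3}.
State q0 is in {q0, q1, q2, q3}.

Yes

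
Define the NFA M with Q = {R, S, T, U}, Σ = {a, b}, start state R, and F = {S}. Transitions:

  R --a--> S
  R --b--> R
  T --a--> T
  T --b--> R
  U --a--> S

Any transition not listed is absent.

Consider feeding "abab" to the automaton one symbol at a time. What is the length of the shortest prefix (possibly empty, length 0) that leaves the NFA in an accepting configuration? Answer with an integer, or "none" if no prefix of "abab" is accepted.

Start in {R}.
Read 'a': {R} → {S}.
None of the earlier sets intersect F, but {S} does.

1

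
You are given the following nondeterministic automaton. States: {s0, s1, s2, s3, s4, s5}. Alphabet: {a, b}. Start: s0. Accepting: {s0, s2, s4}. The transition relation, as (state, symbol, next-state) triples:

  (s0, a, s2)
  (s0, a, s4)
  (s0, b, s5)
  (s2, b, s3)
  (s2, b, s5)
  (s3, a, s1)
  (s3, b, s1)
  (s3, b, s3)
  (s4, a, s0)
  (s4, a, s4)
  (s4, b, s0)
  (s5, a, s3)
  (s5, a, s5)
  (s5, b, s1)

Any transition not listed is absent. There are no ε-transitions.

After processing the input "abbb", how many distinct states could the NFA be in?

2

Start in {s0}.
Read 'a': {s0} → {s2, s4}.
Read 'b': {s2, s4} → {s0, s3, s5}.
Read 'b': {s0, s3, s5} → {s1, s3, s5}.
Read 'b': {s1, s3, s5} → {s1, s3}.
That set has 2 states.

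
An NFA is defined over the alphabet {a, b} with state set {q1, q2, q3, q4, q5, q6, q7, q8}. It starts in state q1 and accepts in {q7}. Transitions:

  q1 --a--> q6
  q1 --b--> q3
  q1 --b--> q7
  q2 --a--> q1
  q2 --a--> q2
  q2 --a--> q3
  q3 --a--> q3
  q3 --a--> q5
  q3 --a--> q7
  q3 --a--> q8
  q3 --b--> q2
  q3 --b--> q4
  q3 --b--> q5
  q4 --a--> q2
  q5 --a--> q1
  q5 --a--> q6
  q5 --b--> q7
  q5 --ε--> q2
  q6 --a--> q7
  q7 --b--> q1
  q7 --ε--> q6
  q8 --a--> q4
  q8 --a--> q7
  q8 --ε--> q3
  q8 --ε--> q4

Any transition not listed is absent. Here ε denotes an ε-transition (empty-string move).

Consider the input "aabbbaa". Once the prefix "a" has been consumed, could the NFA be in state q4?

Start in {q1}.
Read 'a': q1→{q6}; now {q6}.
State q4 is not in {q6}.

No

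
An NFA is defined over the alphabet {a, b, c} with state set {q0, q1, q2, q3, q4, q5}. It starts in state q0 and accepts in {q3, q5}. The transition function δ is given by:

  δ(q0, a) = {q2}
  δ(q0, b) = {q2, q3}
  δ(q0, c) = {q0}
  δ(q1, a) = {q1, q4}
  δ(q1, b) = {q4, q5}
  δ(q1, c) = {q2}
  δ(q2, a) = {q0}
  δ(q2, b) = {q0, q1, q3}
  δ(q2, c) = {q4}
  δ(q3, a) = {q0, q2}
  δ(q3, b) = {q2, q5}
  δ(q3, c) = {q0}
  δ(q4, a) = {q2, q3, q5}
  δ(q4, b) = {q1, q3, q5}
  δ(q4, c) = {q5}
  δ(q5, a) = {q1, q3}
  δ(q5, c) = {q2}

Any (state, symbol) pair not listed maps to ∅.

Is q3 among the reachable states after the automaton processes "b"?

Start in {q0}.
Read 'b': {q0} → {q2, q3}.
State q3 is in {q2, q3}.

Yes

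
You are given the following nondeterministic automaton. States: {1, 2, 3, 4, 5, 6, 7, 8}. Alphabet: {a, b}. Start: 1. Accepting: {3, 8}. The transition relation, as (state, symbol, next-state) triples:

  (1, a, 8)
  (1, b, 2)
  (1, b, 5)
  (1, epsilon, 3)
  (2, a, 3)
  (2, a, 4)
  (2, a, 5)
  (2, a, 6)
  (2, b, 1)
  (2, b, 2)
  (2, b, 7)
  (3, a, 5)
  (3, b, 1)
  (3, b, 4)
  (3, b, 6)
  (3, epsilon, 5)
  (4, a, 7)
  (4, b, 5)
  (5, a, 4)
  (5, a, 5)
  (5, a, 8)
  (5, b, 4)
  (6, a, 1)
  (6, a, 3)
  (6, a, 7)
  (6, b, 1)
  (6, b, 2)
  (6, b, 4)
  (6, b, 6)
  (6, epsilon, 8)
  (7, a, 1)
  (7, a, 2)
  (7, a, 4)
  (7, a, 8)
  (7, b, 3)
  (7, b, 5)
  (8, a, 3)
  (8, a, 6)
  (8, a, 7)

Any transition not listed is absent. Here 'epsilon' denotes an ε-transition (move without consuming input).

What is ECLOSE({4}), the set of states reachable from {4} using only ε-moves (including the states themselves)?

{4}

Begin with {4}.
No ε-moves leave this set, so the closure equals the set itself.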